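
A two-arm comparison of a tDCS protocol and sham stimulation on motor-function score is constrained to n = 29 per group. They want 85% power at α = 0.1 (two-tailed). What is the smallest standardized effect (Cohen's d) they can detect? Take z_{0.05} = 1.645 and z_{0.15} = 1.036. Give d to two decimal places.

d_min ≈ 0.70

For two independent groups of n = 29 each: d_min = (z_{α/2} + z_β)·√(2/n).
z-sum = 1.645 + 1.036 = 2.681.
d_min = 2.681 × √(2/29) = 2.681 × 0.2626 = 0.704.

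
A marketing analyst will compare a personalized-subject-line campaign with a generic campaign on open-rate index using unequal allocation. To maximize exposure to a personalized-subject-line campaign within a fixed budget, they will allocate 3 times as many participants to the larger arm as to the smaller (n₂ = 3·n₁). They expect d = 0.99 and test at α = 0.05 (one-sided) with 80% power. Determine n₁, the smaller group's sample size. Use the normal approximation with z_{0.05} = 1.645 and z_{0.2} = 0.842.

n₁ = 9

With allocation ratio k = n₂/n₁ = 3, Var(x̄₁−x̄₂) = σ²(1/n₁ + 1/(k·n₁)) = σ²·(k+1)/(k·n₁).
So n₁ = (1 + 1/k)·((z_{α} + z_β)/d)² = 1.333 × (2.487/0.99)².
n₁ = 1.333 × 6.31 = 8.4.
Round up: n₁ = 9, giving n₂ = 3 × 9 = 27.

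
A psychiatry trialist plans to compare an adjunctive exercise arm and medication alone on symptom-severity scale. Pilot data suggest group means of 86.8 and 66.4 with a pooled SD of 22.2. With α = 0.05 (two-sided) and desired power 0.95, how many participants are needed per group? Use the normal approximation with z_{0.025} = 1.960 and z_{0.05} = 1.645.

n = 31 per group

Cohen's d = |M₁ − M₂| / SD_pooled = |86.8 − 66.4| / 22.2 = 20.4 / 22.2 = 0.919.
For two independent groups with equal n: n = 2·((z_{α/2} + z_β) / d)².
z_{α/2} + z_β = 1.960 + 1.645 = 3.605.
n = 2 × (3.605 / 0.919)² = 2 × 3.923² = 2 × 15.39 = 30.8.
Round up to the next whole participant.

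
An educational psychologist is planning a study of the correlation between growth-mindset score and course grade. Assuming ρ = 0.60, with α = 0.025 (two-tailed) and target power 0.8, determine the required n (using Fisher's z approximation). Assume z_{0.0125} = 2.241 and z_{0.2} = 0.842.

n = 23

Fisher's z: C = ½·ln((1+r)/(1−r)) = ½·ln(4.0000) = 0.6931.
n = ((z_{α/2} + z_β)/C)² + 3.
(2.241 + 0.842) / 0.6931 = 3.083 / 0.6931 = 4.448.
n = 4.448² + 3 = 19.79 + 3 = 22.8.
Round up.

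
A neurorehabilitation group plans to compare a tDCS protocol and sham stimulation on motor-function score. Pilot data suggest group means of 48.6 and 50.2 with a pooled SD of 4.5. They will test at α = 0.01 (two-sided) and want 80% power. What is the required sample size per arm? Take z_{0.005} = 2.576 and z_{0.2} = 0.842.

n = 185 per group

Cohen's d = |M₁ − M₂| / SD_pooled = |48.6 − 50.2| / 4.5 = 1.6 / 4.5 = 0.356.
For two independent groups with equal n: n = 2·((z_{α/2} + z_β) / d)².
z_{α/2} + z_β = 2.576 + 0.842 = 3.418.
n = 2 × (3.418 / 0.356)² = 2 × 9.601² = 2 × 92.18 = 184.4.
Round up to the next whole participant.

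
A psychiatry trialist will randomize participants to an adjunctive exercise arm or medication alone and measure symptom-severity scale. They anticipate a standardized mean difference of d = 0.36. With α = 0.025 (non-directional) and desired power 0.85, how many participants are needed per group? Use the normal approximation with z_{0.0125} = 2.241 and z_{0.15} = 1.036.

For two independent groups with equal n: n = 2·((z_{α/2} + z_β) / d)².
z_{α/2} + z_β = 2.241 + 1.036 = 3.277.
n = 2 × (3.277 / 0.36)² = 2 × 9.103² = 2 × 82.86 = 165.7.
Round up to the next whole participant.

n = 166 per group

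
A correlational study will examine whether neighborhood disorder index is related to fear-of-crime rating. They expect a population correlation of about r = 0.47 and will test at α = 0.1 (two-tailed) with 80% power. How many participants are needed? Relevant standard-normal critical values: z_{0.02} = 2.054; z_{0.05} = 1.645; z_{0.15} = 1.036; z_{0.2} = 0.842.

Fisher's z: C = ½·ln((1+r)/(1−r)) = ½·ln(2.7736) = 0.5101.
n = ((z_{α/2} + z_β)/C)² + 3.
(1.645 + 0.842) / 0.5101 = 2.487 / 0.5101 = 4.876.
n = 4.876² + 3 = 23.77 + 3 = 26.8.
Round up.

n = 27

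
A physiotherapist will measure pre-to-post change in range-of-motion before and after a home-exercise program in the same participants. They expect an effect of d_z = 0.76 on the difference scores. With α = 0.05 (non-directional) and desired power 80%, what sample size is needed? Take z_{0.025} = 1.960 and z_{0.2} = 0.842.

n = 14 pairs

For a paired (one-sample on differences) test: n = ((z_{α/2} + z_β) / d)².
z_{α/2} + z_β = 1.960 + 0.842 = 2.802.
n = (2.802 / 0.76)² = 3.687² = 13.59.
Round up.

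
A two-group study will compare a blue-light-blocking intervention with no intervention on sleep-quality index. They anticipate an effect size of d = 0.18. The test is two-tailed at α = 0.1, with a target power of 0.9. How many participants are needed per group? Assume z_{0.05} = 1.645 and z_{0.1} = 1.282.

For two independent groups with equal n: n = 2·((z_{α/2} + z_β) / d)².
z_{α/2} + z_β = 1.645 + 1.282 = 2.927.
n = 2 × (2.927 / 0.18)² = 2 × 16.261² = 2 × 264.42 = 528.8.
Round up to the next whole participant.

n = 529 per group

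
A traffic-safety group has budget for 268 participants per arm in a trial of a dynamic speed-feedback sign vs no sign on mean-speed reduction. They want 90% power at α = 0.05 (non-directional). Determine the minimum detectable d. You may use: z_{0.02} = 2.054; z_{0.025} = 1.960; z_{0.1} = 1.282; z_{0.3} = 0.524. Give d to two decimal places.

For two independent groups of n = 268 each: d_min = (z_{α/2} + z_β)·√(2/n).
z-sum = 1.960 + 1.282 = 3.242.
d_min = 3.242 × √(2/268) = 3.242 × 0.0864 = 0.280.

d_min ≈ 0.28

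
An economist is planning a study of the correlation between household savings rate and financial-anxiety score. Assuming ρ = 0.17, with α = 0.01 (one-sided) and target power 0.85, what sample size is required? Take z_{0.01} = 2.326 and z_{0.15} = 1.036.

n = 387

Fisher's z: C = ½·ln((1+r)/(1−r)) = ½·ln(1.4096) = 0.1717.
n = ((z_{α} + z_β)/C)² + 3.
(2.326 + 1.036) / 0.1717 = 3.362 / 0.1717 = 19.581.
n = 19.581² + 3 = 383.40 + 3 = 386.4.
Round up.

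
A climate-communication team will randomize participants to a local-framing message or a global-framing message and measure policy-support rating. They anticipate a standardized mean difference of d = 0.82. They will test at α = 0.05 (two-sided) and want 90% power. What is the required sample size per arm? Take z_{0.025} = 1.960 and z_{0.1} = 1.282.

For two independent groups with equal n: n = 2·((z_{α/2} + z_β) / d)².
z_{α/2} + z_β = 1.960 + 1.282 = 3.242.
n = 2 × (3.242 / 0.82)² = 2 × 3.954² = 2 × 15.63 = 31.3.
Round up to the next whole participant.

n = 32 per group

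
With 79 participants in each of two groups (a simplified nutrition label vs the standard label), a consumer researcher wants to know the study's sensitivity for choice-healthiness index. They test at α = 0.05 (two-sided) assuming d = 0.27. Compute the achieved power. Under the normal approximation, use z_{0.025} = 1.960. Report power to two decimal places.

For two equal groups, power = Φ(d·√(n/2) − z_{α/2}).
d·√(n/2) = 0.27 × √(79/2) = 0.27 × 6.285 = 1.697.
z_β = 1.697 − 1.960 = -0.263.
Power = Φ(-0.263) = 0.396.

power ≈ 0.40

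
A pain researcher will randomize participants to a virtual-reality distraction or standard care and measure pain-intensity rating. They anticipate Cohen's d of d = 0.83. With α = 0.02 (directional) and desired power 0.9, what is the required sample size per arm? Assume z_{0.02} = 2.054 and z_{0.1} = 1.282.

n = 33 per group

For two independent groups with equal n: n = 2·((z_{α} + z_β) / d)².
z_{α} + z_β = 2.054 + 1.282 = 3.336.
n = 2 × (3.336 / 0.83)² = 2 × 4.019² = 2 × 16.15 = 32.3.
Round up to the next whole participant.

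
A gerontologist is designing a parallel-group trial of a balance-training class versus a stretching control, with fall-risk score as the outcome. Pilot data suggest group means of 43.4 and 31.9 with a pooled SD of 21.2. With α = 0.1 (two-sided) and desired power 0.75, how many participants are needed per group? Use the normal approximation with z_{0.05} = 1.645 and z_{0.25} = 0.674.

Cohen's d = |M₁ − M₂| / SD_pooled = |43.4 − 31.9| / 21.2 = 11.5 / 21.2 = 0.542.
For two independent groups with equal n: n = 2·((z_{α/2} + z_β) / d)².
z_{α/2} + z_β = 1.645 + 0.674 = 2.319.
n = 2 × (2.319 / 0.542)² = 2 × 4.279² = 2 × 18.31 = 36.6.
Round up to the next whole participant.

n = 37 per group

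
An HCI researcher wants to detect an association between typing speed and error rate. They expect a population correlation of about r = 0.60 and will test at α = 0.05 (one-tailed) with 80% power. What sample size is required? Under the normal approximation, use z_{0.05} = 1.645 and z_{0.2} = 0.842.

n = 16

Fisher's z: C = ½·ln((1+r)/(1−r)) = ½·ln(4.0000) = 0.6931.
n = ((z_{α} + z_β)/C)² + 3.
(1.645 + 0.842) / 0.6931 = 2.487 / 0.6931 = 3.588.
n = 3.588² + 3 = 12.88 + 3 = 15.9.
Round up.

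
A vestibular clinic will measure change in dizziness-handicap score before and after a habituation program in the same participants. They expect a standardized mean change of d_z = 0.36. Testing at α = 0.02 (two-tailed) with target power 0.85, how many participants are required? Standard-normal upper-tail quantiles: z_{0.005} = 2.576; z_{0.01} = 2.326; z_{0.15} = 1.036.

n = 88 pairs

For a paired (one-sample on differences) test: n = ((z_{α/2} + z_β) / d)².
z_{α/2} + z_β = 2.326 + 1.036 = 3.362.
n = (3.362 / 0.36)² = 9.339² = 87.21.
Round up.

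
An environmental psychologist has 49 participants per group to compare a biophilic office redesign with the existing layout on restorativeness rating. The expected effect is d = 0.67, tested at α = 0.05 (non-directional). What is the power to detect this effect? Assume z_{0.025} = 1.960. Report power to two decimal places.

power ≈ 0.91

For two equal groups, power = Φ(d·√(n/2) − z_{α/2}).
d·√(n/2) = 0.67 × √(49/2) = 0.67 × 4.950 = 3.316.
z_β = 3.316 − 1.960 = 1.356.
Power = Φ(1.356) = 0.913.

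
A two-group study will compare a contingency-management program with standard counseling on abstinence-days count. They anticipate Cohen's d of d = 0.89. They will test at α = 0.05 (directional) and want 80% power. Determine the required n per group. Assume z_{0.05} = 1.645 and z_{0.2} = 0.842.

n = 16 per group

For two independent groups with equal n: n = 2·((z_{α} + z_β) / d)².
z_{α} + z_β = 1.645 + 0.842 = 2.487.
n = 2 × (2.487 / 0.89)² = 2 × 2.794² = 2 × 7.81 = 15.6.
Round up to the next whole participant.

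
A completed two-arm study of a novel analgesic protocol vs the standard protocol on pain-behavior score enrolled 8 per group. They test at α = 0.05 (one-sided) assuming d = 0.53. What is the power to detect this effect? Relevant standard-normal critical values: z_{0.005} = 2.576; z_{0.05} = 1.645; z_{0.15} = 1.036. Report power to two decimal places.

For two equal groups, power = Φ(d·√(n/2) − z_{α}).
d·√(n/2) = 0.53 × √(8/2) = 0.53 × 2.000 = 1.060.
z_β = 1.060 − 1.645 = -0.585.
Power = Φ(-0.585) = 0.279.

power ≈ 0.28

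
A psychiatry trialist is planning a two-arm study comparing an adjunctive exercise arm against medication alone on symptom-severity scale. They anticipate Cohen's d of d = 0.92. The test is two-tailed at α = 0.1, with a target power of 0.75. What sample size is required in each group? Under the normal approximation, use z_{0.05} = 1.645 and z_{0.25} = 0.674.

n = 13 per group

For two independent groups with equal n: n = 2·((z_{α/2} + z_β) / d)².
z_{α/2} + z_β = 1.645 + 0.674 = 2.319.
n = 2 × (2.319 / 0.92)² = 2 × 2.521² = 2 × 6.35 = 12.7.
Round up to the next whole participant.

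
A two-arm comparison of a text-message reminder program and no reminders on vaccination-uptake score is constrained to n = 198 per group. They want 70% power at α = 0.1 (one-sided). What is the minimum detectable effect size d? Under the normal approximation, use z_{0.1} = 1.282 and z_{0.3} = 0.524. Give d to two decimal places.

For two independent groups of n = 198 each: d_min = (z_{α} + z_β)·√(2/n).
z-sum = 1.282 + 0.524 = 1.806.
d_min = 1.806 × √(2/198) = 1.806 × 0.1005 = 0.182.

d_min ≈ 0.18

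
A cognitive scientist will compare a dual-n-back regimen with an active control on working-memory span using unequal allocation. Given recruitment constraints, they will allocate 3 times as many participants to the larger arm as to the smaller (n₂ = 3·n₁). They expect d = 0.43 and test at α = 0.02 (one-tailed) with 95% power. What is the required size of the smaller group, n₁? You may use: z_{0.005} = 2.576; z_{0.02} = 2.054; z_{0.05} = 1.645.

With allocation ratio k = n₂/n₁ = 3, Var(x̄₁−x̄₂) = σ²(1/n₁ + 1/(k·n₁)) = σ²·(k+1)/(k·n₁).
So n₁ = (1 + 1/k)·((z_{α} + z_β)/d)² = 1.333 × (3.699/0.43)².
n₁ = 1.333 × 74.00 = 98.7.
Round up: n₁ = 99, giving n₂ = 3 × 99 = 297.

n₁ = 99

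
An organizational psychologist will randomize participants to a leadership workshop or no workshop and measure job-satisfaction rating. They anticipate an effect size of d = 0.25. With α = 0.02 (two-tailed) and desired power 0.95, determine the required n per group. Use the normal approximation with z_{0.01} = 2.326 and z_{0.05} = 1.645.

For two independent groups with equal n: n = 2·((z_{α/2} + z_β) / d)².
z_{α/2} + z_β = 2.326 + 1.645 = 3.971.
n = 2 × (3.971 / 0.25)² = 2 × 15.884² = 2 × 252.30 = 504.6.
Round up to the next whole participant.

n = 505 per group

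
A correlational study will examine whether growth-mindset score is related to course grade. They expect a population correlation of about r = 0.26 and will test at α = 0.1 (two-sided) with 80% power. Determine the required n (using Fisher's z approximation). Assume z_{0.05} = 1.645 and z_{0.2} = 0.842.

n = 91

Fisher's z: C = ½·ln((1+r)/(1−r)) = ½·ln(1.7027) = 0.2661.
n = ((z_{α/2} + z_β)/C)² + 3.
(1.645 + 0.842) / 0.2661 = 2.487 / 0.2661 = 9.346.
n = 9.346² + 3 = 87.35 + 3 = 90.3.
Round up.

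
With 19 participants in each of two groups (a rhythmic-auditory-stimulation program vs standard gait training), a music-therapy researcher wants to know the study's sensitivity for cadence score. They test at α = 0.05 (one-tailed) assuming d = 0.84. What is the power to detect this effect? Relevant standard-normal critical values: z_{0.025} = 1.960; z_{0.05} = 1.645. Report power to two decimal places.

For two equal groups, power = Φ(d·√(n/2) − z_{α}).
d·√(n/2) = 0.84 × √(19/2) = 0.84 × 3.082 = 2.589.
z_β = 2.589 − 1.645 = 0.944.
Power = Φ(0.944) = 0.827.

power ≈ 0.83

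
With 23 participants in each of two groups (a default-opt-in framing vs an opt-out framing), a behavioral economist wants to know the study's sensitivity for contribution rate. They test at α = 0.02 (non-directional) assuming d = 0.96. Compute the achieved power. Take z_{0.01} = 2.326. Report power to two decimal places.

For two equal groups, power = Φ(d·√(n/2) − z_{α/2}).
d·√(n/2) = 0.96 × √(23/2) = 0.96 × 3.391 = 3.256.
z_β = 3.256 − 2.326 = 0.930.
Power = Φ(0.930) = 0.824.

power ≈ 0.82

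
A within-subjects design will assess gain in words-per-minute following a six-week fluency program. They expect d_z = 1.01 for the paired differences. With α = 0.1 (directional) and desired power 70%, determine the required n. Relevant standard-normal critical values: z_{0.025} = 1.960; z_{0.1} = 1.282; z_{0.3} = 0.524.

For a paired (one-sample on differences) test: n = ((z_{α} + z_β) / d)².
z_{α} + z_β = 1.282 + 0.524 = 1.806.
n = (1.806 / 1.01)² = 1.788² = 3.20.
Round up.

n = 4 pairs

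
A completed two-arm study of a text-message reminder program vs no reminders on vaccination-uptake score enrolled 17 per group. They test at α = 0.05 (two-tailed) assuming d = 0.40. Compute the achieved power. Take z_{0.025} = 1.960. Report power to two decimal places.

For two equal groups, power = Φ(d·√(n/2) − z_{α/2}).
d·√(n/2) = 0.40 × √(17/2) = 0.40 × 2.915 = 1.166.
z_β = 1.166 − 1.960 = -0.794.
Power = Φ(-0.794) = 0.214.

power ≈ 0.21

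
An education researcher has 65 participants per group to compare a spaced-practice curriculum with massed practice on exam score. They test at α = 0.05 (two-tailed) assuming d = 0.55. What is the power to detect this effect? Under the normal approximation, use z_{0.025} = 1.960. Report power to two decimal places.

power ≈ 0.88

For two equal groups, power = Φ(d·√(n/2) − z_{α/2}).
d·√(n/2) = 0.55 × √(65/2) = 0.55 × 5.701 = 3.135.
z_β = 3.135 − 1.960 = 1.175.
Power = Φ(1.175) = 0.880.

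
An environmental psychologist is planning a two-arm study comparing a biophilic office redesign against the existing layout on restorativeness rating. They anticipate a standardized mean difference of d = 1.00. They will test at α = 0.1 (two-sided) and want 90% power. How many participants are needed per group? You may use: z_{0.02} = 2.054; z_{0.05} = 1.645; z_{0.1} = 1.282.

For two independent groups with equal n: n = 2·((z_{α/2} + z_β) / d)².
z_{α/2} + z_β = 1.645 + 1.282 = 2.927.
n = 2 × (2.927 / 1.00)² = 2 × 2.927² = 2 × 8.57 = 17.1.
Round up to the next whole participant.

n = 18 per group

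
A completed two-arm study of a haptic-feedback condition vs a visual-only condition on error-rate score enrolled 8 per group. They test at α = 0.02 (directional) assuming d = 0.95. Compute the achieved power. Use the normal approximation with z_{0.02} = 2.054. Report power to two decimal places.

For two equal groups, power = Φ(d·√(n/2) − z_{α}).
d·√(n/2) = 0.95 × √(8/2) = 0.95 × 2.000 = 1.900.
z_β = 1.900 − 2.054 = -0.154.
Power = Φ(-0.154) = 0.439.

power ≈ 0.44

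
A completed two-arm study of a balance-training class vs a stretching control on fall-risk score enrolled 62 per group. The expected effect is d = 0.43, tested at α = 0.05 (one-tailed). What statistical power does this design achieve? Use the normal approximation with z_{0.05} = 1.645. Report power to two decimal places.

For two equal groups, power = Φ(d·√(n/2) − z_{α}).
d·√(n/2) = 0.43 × √(62/2) = 0.43 × 5.568 = 2.394.
z_β = 2.394 − 1.645 = 0.749.
Power = Φ(0.749) = 0.773.

power ≈ 0.77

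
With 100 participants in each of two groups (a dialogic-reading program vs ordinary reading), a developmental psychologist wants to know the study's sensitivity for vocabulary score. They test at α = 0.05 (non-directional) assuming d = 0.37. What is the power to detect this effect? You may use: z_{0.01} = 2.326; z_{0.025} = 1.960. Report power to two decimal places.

power ≈ 0.74

For two equal groups, power = Φ(d·√(n/2) − z_{α/2}).
d·√(n/2) = 0.37 × √(100/2) = 0.37 × 7.071 = 2.616.
z_β = 2.616 − 1.960 = 0.656.
Power = Φ(0.656) = 0.744.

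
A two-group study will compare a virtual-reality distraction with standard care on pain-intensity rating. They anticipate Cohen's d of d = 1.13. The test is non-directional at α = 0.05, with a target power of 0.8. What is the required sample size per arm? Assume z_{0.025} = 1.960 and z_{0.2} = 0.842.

n = 13 per group

For two independent groups with equal n: n = 2·((z_{α/2} + z_β) / d)².
z_{α/2} + z_β = 1.960 + 0.842 = 2.802.
n = 2 × (2.802 / 1.13)² = 2 × 2.480² = 2 × 6.15 = 12.3.
Round up to the next whole participant.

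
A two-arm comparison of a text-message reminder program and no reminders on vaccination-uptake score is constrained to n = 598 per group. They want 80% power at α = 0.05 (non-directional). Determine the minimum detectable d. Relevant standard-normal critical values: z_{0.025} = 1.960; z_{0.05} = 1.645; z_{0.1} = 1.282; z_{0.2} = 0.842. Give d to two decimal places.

For two independent groups of n = 598 each: d_min = (z_{α/2} + z_β)·√(2/n).
z-sum = 1.960 + 0.842 = 2.802.
d_min = 2.802 × √(2/598) = 2.802 × 0.0578 = 0.162.

d_min ≈ 0.16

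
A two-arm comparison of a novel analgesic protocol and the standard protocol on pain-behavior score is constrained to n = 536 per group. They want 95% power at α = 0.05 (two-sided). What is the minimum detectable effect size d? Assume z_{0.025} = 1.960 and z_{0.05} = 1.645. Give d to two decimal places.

For two independent groups of n = 536 each: d_min = (z_{α/2} + z_β)·√(2/n).
z-sum = 1.960 + 1.645 = 3.605.
d_min = 3.605 × √(2/536) = 3.605 × 0.0611 = 0.220.

d_min ≈ 0.22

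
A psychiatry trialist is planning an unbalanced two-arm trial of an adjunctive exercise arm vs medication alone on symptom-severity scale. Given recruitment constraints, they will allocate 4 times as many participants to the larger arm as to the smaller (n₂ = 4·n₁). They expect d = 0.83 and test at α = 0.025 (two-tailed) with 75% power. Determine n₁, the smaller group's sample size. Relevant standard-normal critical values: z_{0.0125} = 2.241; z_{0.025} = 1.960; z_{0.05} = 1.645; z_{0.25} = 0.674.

n₁ = 16

With allocation ratio k = n₂/n₁ = 4, Var(x̄₁−x̄₂) = σ²(1/n₁ + 1/(k·n₁)) = σ²·(k+1)/(k·n₁).
So n₁ = (1 + 1/k)·((z_{α/2} + z_β)/d)² = 1.250 × (2.915/0.83)².
n₁ = 1.250 × 12.33 = 15.4.
Round up: n₁ = 16, giving n₂ = 4 × 16 = 64.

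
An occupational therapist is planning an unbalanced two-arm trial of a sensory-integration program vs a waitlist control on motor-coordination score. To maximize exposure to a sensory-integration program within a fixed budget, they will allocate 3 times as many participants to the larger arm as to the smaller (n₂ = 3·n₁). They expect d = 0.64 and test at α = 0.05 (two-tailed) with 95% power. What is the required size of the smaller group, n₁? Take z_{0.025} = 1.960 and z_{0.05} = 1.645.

n₁ = 43

With allocation ratio k = n₂/n₁ = 3, Var(x̄₁−x̄₂) = σ²(1/n₁ + 1/(k·n₁)) = σ²·(k+1)/(k·n₁).
So n₁ = (1 + 1/k)·((z_{α/2} + z_β)/d)² = 1.333 × (3.605/0.64)².
n₁ = 1.333 × 31.73 = 42.3.
Round up: n₁ = 43, giving n₂ = 3 × 43 = 129.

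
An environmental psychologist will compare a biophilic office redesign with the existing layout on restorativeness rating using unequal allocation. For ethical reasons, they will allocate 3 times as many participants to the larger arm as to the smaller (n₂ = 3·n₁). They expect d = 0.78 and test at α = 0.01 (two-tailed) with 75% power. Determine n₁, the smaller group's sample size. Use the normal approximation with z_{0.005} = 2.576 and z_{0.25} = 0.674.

With allocation ratio k = n₂/n₁ = 3, Var(x̄₁−x̄₂) = σ²(1/n₁ + 1/(k·n₁)) = σ²·(k+1)/(k·n₁).
So n₁ = (1 + 1/k)·((z_{α/2} + z_β)/d)² = 1.333 × (3.250/0.78)².
n₁ = 1.333 × 17.36 = 23.1.
Round up: n₁ = 24, giving n₂ = 3 × 24 = 72.

n₁ = 24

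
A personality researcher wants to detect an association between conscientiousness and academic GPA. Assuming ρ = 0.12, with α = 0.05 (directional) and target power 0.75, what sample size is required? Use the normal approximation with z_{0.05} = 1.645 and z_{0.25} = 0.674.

n = 373

Fisher's z: C = ½·ln((1+r)/(1−r)) = ½·ln(1.2727) = 0.1206.
n = ((z_{α} + z_β)/C)² + 3.
(1.645 + 0.674) / 0.1206 = 2.319 / 0.1206 = 19.229.
n = 19.229² + 3 = 369.75 + 3 = 372.7.
Round up.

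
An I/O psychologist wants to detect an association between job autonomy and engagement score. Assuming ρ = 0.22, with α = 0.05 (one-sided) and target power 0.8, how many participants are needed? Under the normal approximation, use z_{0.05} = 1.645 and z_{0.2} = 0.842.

Fisher's z: C = ½·ln((1+r)/(1−r)) = ½·ln(1.5641) = 0.2237.
n = ((z_{α} + z_β)/C)² + 3.
(1.645 + 0.842) / 0.2237 = 2.487 / 0.2237 = 11.118.
n = 11.118² + 3 = 123.60 + 3 = 126.6.
Round up.

n = 127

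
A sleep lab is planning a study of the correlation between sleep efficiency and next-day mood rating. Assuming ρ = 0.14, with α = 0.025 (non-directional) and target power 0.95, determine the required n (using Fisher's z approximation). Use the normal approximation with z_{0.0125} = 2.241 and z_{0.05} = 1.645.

Fisher's z: C = ½·ln((1+r)/(1−r)) = ½·ln(1.3256) = 0.1409.
n = ((z_{α/2} + z_β)/C)² + 3.
(2.241 + 1.645) / 0.1409 = 3.886 / 0.1409 = 27.580.
n = 27.580² + 3 = 760.65 + 3 = 763.6.
Round up.

n = 764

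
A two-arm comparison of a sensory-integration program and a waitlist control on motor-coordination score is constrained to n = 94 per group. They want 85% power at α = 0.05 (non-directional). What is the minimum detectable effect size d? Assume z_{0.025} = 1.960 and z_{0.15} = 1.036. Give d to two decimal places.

d_min ≈ 0.44

For two independent groups of n = 94 each: d_min = (z_{α/2} + z_β)·√(2/n).
z-sum = 1.960 + 1.036 = 2.996.
d_min = 2.996 × √(2/94) = 2.996 × 0.1459 = 0.437.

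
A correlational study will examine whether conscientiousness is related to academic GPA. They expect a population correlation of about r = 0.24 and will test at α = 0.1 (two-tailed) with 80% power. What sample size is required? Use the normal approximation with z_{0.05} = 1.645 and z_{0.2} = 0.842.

Fisher's z: C = ½·ln((1+r)/(1−r)) = ½·ln(1.6316) = 0.2448.
n = ((z_{α/2} + z_β)/C)² + 3.
(1.645 + 0.842) / 0.2448 = 2.487 / 0.2448 = 10.159.
n = 10.159² + 3 = 103.21 + 3 = 106.2.
Round up.

n = 107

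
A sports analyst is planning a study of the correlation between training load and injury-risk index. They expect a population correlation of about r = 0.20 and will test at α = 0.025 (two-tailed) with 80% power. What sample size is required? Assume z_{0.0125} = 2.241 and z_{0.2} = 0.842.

Fisher's z: C = ½·ln((1+r)/(1−r)) = ½·ln(1.5000) = 0.2027.
n = ((z_{α/2} + z_β)/C)² + 3.
(2.241 + 0.842) / 0.2027 = 3.083 / 0.2027 = 15.210.
n = 15.210² + 3 = 231.33 + 3 = 234.3.
Round up.

n = 235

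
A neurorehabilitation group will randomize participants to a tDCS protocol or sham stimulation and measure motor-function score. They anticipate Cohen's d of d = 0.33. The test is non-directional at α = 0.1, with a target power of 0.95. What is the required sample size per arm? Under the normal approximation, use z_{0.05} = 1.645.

For two independent groups with equal n: n = 2·((z_{α/2} + z_β) / d)².
z_{α/2} + z_β = 1.645 + 1.645 = 3.290.
n = 2 × (3.290 / 0.33)² = 2 × 9.970² = 2 × 99.39 = 198.8.
Round up to the next whole participant.

n = 199 per group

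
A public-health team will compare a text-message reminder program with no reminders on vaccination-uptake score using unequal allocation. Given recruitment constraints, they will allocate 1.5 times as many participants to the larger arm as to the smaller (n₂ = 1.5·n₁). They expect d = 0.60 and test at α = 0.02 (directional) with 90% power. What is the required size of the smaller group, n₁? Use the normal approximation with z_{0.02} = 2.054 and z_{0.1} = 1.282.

n₁ = 52

With allocation ratio k = n₂/n₁ = 1.5, Var(x̄₁−x̄₂) = σ²(1/n₁ + 1/(k·n₁)) = σ²·(k+1)/(k·n₁).
So n₁ = (1 + 1/k)·((z_{α} + z_β)/d)² = 1.667 × (3.336/0.60)².
n₁ = 1.667 × 30.91 = 51.5.
Round up: n₁ = 52, giving n₂ = 1.5 × 52 = 78.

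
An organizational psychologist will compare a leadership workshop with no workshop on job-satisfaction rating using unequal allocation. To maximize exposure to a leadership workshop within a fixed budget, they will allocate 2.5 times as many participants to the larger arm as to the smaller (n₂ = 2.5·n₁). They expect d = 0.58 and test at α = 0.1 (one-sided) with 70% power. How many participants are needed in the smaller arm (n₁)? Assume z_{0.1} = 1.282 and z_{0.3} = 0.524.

With allocation ratio k = n₂/n₁ = 2.5, Var(x̄₁−x̄₂) = σ²(1/n₁ + 1/(k·n₁)) = σ²·(k+1)/(k·n₁).
So n₁ = (1 + 1/k)·((z_{α} + z_β)/d)² = 1.400 × (1.806/0.58)².
n₁ = 1.400 × 9.70 = 13.6.
Round up: n₁ = 14, giving n₂ = 2.5 × 14 = 35.

n₁ = 14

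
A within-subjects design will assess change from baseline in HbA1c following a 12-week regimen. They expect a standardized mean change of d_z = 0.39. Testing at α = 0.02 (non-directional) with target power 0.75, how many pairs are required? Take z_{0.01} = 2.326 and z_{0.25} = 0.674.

n = 60 pairs

For a paired (one-sample on differences) test: n = ((z_{α/2} + z_β) / d)².
z_{α/2} + z_β = 2.326 + 0.674 = 3.000.
n = (3.000 / 0.39)² = 7.692² = 59.17.
Round up.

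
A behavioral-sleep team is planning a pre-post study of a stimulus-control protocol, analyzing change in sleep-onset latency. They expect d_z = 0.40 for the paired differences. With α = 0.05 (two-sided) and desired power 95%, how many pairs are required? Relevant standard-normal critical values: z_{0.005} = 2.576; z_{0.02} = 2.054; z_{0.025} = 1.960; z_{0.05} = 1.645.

For a paired (one-sample on differences) test: n = ((z_{α/2} + z_β) / d)².
z_{α/2} + z_β = 1.960 + 1.645 = 3.605.
n = (3.605 / 0.40)² = 9.012² = 81.23.
Round up.

n = 82 pairs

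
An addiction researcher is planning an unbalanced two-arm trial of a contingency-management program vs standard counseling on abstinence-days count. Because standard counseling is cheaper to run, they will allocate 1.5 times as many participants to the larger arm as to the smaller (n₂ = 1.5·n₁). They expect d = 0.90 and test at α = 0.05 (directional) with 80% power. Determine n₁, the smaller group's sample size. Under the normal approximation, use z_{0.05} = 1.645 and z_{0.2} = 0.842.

n₁ = 13

With allocation ratio k = n₂/n₁ = 1.5, Var(x̄₁−x̄₂) = σ²(1/n₁ + 1/(k·n₁)) = σ²·(k+1)/(k·n₁).
So n₁ = (1 + 1/k)·((z_{α} + z_β)/d)² = 1.667 × (2.487/0.90)².
n₁ = 1.667 × 7.64 = 12.7.
Round up: n₁ = 13, giving n₂ = ⌈1.5 × 13⌉ = ⌈19.5⌉ = 20.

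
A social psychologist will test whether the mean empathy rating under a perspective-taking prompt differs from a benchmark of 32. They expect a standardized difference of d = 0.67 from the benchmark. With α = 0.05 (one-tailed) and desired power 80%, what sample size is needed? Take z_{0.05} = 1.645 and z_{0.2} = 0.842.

n = 14

For a one-sample test: n = ((z_{α} + z_β) / d)².
z_{α} + z_β = 1.645 + 0.842 = 2.487.
n = (2.487 / 0.67)² = 3.712² = 13.78.
Round up.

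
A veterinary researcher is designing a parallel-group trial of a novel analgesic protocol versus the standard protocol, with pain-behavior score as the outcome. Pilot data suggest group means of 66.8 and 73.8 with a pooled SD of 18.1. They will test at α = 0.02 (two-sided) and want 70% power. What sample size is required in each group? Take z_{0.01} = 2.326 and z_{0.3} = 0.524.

n = 109 per group

Cohen's d = |M₁ − M₂| / SD_pooled = |66.8 − 73.8| / 18.1 = 7.0 / 18.1 = 0.387.
For two independent groups with equal n: n = 2·((z_{α/2} + z_β) / d)².
z_{α/2} + z_β = 2.326 + 0.524 = 2.850.
n = 2 × (2.850 / 0.387)² = 2 × 7.364² = 2 × 54.23 = 108.5.
Round up to the next whole participant.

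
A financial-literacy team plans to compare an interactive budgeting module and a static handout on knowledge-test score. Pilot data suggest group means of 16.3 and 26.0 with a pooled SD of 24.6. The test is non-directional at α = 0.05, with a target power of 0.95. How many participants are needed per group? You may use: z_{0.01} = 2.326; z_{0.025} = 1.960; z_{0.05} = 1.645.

Cohen's d = |M₁ − M₂| / SD_pooled = |16.3 − 26.0| / 24.6 = 9.7 / 24.6 = 0.394.
For two independent groups with equal n: n = 2·((z_{α/2} + z_β) / d)².
z_{α/2} + z_β = 1.960 + 1.645 = 3.605.
n = 2 × (3.605 / 0.394)² = 2 × 9.150² = 2 × 83.72 = 167.4.
Round up to the next whole participant.

n = 168 per group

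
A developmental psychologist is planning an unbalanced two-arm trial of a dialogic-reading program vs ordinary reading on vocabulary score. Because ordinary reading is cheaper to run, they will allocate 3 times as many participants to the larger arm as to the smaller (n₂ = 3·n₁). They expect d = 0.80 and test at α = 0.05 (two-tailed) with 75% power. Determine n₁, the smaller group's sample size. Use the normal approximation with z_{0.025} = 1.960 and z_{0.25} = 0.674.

n₁ = 15

With allocation ratio k = n₂/n₁ = 3, Var(x̄₁−x̄₂) = σ²(1/n₁ + 1/(k·n₁)) = σ²·(k+1)/(k·n₁).
So n₁ = (1 + 1/k)·((z_{α/2} + z_β)/d)² = 1.333 × (2.634/0.80)².
n₁ = 1.333 × 10.84 = 14.5.
Round up: n₁ = 15, giving n₂ = 3 × 15 = 45.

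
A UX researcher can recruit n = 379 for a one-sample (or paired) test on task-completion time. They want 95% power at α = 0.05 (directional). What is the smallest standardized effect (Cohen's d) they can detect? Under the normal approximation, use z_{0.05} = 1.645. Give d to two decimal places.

For a single sample (or paired design) of n = 379: d_min = (z_{α} + z_β)/√n.
z-sum = 1.645 + 1.645 = 3.290.
d_min = 3.290 / √379 = 3.290 / 19.468 = 0.169.

d_min ≈ 0.17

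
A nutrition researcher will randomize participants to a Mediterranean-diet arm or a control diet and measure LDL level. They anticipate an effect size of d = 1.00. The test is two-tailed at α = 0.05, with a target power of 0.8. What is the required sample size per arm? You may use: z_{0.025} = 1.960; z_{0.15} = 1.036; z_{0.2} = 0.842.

n = 16 per group

For two independent groups with equal n: n = 2·((z_{α/2} + z_β) / d)².
z_{α/2} + z_β = 1.960 + 0.842 = 2.802.
n = 2 × (2.802 / 1.00)² = 2 × 2.802² = 2 × 7.85 = 15.7.
Round up to the next whole participant.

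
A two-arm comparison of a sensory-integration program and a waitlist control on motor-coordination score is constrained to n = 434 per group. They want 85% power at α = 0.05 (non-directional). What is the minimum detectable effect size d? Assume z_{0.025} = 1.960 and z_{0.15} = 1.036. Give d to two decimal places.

For two independent groups of n = 434 each: d_min = (z_{α/2} + z_β)·√(2/n).
z-sum = 1.960 + 1.036 = 2.996.
d_min = 2.996 × √(2/434) = 2.996 × 0.0679 = 0.203.

d_min ≈ 0.20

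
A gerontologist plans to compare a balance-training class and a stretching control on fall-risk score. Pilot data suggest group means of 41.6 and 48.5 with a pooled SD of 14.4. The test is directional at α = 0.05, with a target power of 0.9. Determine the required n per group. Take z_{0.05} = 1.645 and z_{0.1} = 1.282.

Cohen's d = |M₁ − M₂| / SD_pooled = |41.6 − 48.5| / 14.4 = 6.9 / 14.4 = 0.479.
For two independent groups with equal n: n = 2·((z_{α} + z_β) / d)².
z_{α} + z_β = 1.645 + 1.282 = 2.927.
n = 2 × (2.927 / 0.479)² = 2 × 6.111² = 2 × 37.34 = 74.7.
Round up to the next whole participant.

n = 75 per group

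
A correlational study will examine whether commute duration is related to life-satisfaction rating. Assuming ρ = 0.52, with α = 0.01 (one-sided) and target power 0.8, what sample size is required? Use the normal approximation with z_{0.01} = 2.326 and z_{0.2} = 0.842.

Fisher's z: C = ½·ln((1+r)/(1−r)) = ½·ln(3.1667) = 0.5763.
n = ((z_{α} + z_β)/C)² + 3.
(2.326 + 0.842) / 0.5763 = 3.168 / 0.5763 = 5.497.
n = 5.497² + 3 = 30.22 + 3 = 33.2.
Round up.

n = 34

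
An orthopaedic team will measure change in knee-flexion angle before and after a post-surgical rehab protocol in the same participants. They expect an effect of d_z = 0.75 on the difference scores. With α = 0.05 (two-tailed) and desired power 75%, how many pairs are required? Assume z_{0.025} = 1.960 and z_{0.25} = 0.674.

For a paired (one-sample on differences) test: n = ((z_{α/2} + z_β) / d)².
z_{α/2} + z_β = 1.960 + 0.674 = 2.634.
n = (2.634 / 0.75)² = 3.512² = 12.33.
Round up.

n = 13 pairs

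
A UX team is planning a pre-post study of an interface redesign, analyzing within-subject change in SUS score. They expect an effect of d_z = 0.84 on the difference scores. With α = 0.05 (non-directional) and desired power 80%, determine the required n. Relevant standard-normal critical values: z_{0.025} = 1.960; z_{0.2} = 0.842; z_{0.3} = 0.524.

For a paired (one-sample on differences) test: n = ((z_{α/2} + z_β) / d)².
z_{α/2} + z_β = 1.960 + 0.842 = 2.802.
n = (2.802 / 0.84)² = 3.336² = 11.13.
Round up.

n = 12 pairs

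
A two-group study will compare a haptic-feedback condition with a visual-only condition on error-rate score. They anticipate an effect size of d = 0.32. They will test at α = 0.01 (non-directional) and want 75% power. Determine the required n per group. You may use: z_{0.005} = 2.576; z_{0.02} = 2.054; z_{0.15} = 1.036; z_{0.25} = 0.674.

For two independent groups with equal n: n = 2·((z_{α/2} + z_β) / d)².
z_{α/2} + z_β = 2.576 + 0.674 = 3.250.
n = 2 × (3.250 / 0.32)² = 2 × 10.156² = 2 × 103.15 = 206.3.
Round up to the next whole participant.

n = 207 per group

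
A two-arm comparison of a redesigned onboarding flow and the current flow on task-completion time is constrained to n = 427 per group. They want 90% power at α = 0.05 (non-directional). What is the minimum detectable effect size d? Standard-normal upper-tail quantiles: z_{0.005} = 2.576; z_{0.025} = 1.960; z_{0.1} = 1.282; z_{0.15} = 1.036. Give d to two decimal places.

For two independent groups of n = 427 each: d_min = (z_{α/2} + z_β)·√(2/n).
z-sum = 1.960 + 1.282 = 3.242.
d_min = 3.242 × √(2/427) = 3.242 × 0.0684 = 0.222.

d_min ≈ 0.22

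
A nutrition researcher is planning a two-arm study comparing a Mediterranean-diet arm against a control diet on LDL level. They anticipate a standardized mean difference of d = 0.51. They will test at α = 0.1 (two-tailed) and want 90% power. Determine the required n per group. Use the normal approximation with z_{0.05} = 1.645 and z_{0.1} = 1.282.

For two independent groups with equal n: n = 2·((z_{α/2} + z_β) / d)².
z_{α/2} + z_β = 1.645 + 1.282 = 2.927.
n = 2 × (2.927 / 0.51)² = 2 × 5.739² = 2 × 32.94 = 65.9.
Round up to the next whole participant.

n = 66 per group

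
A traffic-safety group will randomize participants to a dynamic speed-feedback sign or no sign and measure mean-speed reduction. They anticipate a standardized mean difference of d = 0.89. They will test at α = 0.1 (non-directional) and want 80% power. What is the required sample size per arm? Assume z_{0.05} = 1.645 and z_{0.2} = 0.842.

For two independent groups with equal n: n = 2·((z_{α/2} + z_β) / d)².
z_{α/2} + z_β = 1.645 + 0.842 = 2.487.
n = 2 × (2.487 / 0.89)² = 2 × 2.794² = 2 × 7.81 = 15.6.
Round up to the next whole participant.

n = 16 per group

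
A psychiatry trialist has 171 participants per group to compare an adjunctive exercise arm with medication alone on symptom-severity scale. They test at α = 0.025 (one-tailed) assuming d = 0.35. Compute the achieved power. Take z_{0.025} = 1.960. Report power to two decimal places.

For two equal groups, power = Φ(d·√(n/2) − z_{α}).
d·√(n/2) = 0.35 × √(171/2) = 0.35 × 9.247 = 3.236.
z_β = 3.236 − 1.960 = 1.276.
Power = Φ(1.276) = 0.899.

power ≈ 0.90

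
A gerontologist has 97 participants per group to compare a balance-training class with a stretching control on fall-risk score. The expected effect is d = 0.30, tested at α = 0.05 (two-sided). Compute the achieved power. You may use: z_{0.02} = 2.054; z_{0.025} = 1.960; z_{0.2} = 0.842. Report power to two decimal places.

For two equal groups, power = Φ(d·√(n/2) − z_{α/2}).
d·√(n/2) = 0.30 × √(97/2) = 0.30 × 6.964 = 2.089.
z_β = 2.089 − 1.960 = 0.129.
Power = Φ(0.129) = 0.551.

power ≈ 0.55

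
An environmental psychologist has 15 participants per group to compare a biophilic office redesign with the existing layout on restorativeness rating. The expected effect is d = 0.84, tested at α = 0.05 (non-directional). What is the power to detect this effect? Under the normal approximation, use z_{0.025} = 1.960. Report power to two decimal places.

For two equal groups, power = Φ(d·√(n/2) − z_{α/2}).
d·√(n/2) = 0.84 × √(15/2) = 0.84 × 2.739 = 2.300.
z_β = 2.300 − 1.960 = 0.340.
Power = Φ(0.340) = 0.633.

power ≈ 0.63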